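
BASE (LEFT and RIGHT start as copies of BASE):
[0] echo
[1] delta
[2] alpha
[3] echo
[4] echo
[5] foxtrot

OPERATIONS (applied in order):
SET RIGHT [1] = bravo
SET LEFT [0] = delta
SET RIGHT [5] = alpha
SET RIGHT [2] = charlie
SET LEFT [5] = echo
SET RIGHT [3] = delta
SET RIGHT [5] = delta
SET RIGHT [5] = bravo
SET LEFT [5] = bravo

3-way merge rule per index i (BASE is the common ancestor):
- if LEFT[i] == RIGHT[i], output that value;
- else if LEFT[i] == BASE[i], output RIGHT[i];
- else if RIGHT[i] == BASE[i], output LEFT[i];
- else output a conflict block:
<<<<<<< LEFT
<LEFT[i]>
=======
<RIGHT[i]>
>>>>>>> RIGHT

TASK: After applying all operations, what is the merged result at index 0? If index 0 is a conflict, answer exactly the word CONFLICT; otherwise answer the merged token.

Final LEFT:  [delta, delta, alpha, echo, echo, bravo]
Final RIGHT: [echo, bravo, charlie, delta, echo, bravo]
i=0: L=delta, R=echo=BASE -> take LEFT -> delta
i=1: L=delta=BASE, R=bravo -> take RIGHT -> bravo
i=2: L=alpha=BASE, R=charlie -> take RIGHT -> charlie
i=3: L=echo=BASE, R=delta -> take RIGHT -> delta
i=4: L=echo R=echo -> agree -> echo
i=5: L=bravo R=bravo -> agree -> bravo
Index 0 -> delta

Answer: delta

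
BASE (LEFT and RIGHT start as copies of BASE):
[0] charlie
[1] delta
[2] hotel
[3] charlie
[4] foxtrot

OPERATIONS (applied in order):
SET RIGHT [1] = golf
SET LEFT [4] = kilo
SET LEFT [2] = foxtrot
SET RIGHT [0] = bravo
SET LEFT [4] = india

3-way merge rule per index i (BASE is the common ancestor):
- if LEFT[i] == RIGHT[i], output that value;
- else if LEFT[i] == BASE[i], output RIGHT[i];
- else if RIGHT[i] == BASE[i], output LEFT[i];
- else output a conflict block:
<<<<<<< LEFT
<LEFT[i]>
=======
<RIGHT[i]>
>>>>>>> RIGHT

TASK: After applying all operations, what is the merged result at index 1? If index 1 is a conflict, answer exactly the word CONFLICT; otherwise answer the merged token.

Answer: golf

Derivation:
Final LEFT:  [charlie, delta, foxtrot, charlie, india]
Final RIGHT: [bravo, golf, hotel, charlie, foxtrot]
i=0: L=charlie=BASE, R=bravo -> take RIGHT -> bravo
i=1: L=delta=BASE, R=golf -> take RIGHT -> golf
i=2: L=foxtrot, R=hotel=BASE -> take LEFT -> foxtrot
i=3: L=charlie R=charlie -> agree -> charlie
i=4: L=india, R=foxtrot=BASE -> take LEFT -> india
Index 1 -> golf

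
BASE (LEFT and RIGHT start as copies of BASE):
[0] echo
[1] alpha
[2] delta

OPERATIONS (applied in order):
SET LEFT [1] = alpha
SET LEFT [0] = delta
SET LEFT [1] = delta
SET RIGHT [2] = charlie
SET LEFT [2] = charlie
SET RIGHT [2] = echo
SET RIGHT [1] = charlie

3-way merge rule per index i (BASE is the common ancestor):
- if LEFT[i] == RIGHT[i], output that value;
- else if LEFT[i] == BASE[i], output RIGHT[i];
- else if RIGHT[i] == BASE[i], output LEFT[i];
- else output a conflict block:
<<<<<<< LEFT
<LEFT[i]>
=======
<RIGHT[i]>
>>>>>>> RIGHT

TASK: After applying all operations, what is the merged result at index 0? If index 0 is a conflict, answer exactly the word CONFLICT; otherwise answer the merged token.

Final LEFT:  [delta, delta, charlie]
Final RIGHT: [echo, charlie, echo]
i=0: L=delta, R=echo=BASE -> take LEFT -> delta
i=1: BASE=alpha L=delta R=charlie all differ -> CONFLICT
i=2: BASE=delta L=charlie R=echo all differ -> CONFLICT
Index 0 -> delta

Answer: delta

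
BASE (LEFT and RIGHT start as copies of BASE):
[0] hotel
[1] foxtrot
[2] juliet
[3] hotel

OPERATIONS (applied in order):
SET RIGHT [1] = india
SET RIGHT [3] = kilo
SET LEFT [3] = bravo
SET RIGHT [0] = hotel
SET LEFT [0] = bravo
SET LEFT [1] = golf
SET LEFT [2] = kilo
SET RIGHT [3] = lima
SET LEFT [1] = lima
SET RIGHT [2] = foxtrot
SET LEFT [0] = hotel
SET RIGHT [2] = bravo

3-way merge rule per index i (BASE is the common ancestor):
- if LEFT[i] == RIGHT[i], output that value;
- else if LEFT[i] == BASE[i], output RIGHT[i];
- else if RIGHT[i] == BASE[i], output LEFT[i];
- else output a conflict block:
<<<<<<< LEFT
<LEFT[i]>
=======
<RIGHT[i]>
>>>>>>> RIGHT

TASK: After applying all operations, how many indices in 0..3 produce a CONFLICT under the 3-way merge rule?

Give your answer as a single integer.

Final LEFT:  [hotel, lima, kilo, bravo]
Final RIGHT: [hotel, india, bravo, lima]
i=0: L=hotel R=hotel -> agree -> hotel
i=1: BASE=foxtrot L=lima R=india all differ -> CONFLICT
i=2: BASE=juliet L=kilo R=bravo all differ -> CONFLICT
i=3: BASE=hotel L=bravo R=lima all differ -> CONFLICT
Conflict count: 3

Answer: 3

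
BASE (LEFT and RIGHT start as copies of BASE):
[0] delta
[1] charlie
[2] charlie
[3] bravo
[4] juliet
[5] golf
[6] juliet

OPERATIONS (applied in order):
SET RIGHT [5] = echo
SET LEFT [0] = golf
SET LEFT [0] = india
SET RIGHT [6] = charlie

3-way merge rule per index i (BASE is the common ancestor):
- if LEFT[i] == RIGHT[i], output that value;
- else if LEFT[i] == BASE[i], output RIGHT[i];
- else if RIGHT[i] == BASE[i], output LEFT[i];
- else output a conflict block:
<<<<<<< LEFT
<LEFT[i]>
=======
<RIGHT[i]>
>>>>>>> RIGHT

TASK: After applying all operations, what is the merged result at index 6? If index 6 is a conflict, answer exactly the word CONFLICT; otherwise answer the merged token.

Final LEFT:  [india, charlie, charlie, bravo, juliet, golf, juliet]
Final RIGHT: [delta, charlie, charlie, bravo, juliet, echo, charlie]
i=0: L=india, R=delta=BASE -> take LEFT -> india
i=1: L=charlie R=charlie -> agree -> charlie
i=2: L=charlie R=charlie -> agree -> charlie
i=3: L=bravo R=bravo -> agree -> bravo
i=4: L=juliet R=juliet -> agree -> juliet
i=5: L=golf=BASE, R=echo -> take RIGHT -> echo
i=6: L=juliet=BASE, R=charlie -> take RIGHT -> charlie
Index 6 -> charlie

Answer: charlie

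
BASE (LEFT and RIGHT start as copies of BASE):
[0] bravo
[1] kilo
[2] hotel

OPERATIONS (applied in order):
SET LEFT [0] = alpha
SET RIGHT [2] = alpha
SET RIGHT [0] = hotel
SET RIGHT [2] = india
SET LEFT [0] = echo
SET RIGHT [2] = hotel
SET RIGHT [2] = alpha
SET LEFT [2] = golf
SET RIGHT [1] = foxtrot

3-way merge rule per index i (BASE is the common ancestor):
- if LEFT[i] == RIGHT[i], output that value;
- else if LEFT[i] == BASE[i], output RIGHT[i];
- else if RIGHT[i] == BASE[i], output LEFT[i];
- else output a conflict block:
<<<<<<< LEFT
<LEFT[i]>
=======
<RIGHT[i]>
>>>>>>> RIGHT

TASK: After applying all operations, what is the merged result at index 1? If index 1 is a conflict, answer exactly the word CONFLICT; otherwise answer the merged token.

Answer: foxtrot

Derivation:
Final LEFT:  [echo, kilo, golf]
Final RIGHT: [hotel, foxtrot, alpha]
i=0: BASE=bravo L=echo R=hotel all differ -> CONFLICT
i=1: L=kilo=BASE, R=foxtrot -> take RIGHT -> foxtrot
i=2: BASE=hotel L=golf R=alpha all differ -> CONFLICT
Index 1 -> foxtrot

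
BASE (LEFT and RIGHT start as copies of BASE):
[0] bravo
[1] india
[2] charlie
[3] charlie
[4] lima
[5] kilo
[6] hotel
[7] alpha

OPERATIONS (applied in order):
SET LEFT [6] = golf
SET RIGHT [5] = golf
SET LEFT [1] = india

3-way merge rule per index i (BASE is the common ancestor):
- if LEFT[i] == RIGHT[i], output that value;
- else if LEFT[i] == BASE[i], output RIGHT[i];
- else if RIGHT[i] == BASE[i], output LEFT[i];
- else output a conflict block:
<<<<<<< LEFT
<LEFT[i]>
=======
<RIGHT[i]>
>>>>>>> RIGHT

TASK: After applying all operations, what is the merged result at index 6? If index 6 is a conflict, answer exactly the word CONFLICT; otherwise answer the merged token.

Answer: golf

Derivation:
Final LEFT:  [bravo, india, charlie, charlie, lima, kilo, golf, alpha]
Final RIGHT: [bravo, india, charlie, charlie, lima, golf, hotel, alpha]
i=0: L=bravo R=bravo -> agree -> bravo
i=1: L=india R=india -> agree -> india
i=2: L=charlie R=charlie -> agree -> charlie
i=3: L=charlie R=charlie -> agree -> charlie
i=4: L=lima R=lima -> agree -> lima
i=5: L=kilo=BASE, R=golf -> take RIGHT -> golf
i=6: L=golf, R=hotel=BASE -> take LEFT -> golf
i=7: L=alpha R=alpha -> agree -> alpha
Index 6 -> golf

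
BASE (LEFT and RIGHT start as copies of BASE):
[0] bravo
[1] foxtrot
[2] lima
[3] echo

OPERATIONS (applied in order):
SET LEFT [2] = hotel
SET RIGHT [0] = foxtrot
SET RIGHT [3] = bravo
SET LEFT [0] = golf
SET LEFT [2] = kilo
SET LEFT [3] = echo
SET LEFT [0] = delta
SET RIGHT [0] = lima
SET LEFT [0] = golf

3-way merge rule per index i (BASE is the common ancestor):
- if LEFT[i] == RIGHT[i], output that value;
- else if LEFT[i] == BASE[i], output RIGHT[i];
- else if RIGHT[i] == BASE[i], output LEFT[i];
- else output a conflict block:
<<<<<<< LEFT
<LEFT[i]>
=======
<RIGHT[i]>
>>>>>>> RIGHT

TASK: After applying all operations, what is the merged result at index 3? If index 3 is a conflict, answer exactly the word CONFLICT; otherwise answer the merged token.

Final LEFT:  [golf, foxtrot, kilo, echo]
Final RIGHT: [lima, foxtrot, lima, bravo]
i=0: BASE=bravo L=golf R=lima all differ -> CONFLICT
i=1: L=foxtrot R=foxtrot -> agree -> foxtrot
i=2: L=kilo, R=lima=BASE -> take LEFT -> kilo
i=3: L=echo=BASE, R=bravo -> take RIGHT -> bravo
Index 3 -> bravo

Answer: bravo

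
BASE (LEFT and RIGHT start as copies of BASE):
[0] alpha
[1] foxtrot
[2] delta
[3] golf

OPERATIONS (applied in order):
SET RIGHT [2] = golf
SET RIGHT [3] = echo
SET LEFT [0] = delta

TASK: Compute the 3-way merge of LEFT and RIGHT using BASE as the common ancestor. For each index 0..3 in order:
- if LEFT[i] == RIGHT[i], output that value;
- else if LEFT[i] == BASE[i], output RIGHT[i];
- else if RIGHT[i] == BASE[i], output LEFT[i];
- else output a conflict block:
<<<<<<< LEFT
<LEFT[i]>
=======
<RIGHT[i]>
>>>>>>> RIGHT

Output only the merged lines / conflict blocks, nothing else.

Final LEFT:  [delta, foxtrot, delta, golf]
Final RIGHT: [alpha, foxtrot, golf, echo]
i=0: L=delta, R=alpha=BASE -> take LEFT -> delta
i=1: L=foxtrot R=foxtrot -> agree -> foxtrot
i=2: L=delta=BASE, R=golf -> take RIGHT -> golf
i=3: L=golf=BASE, R=echo -> take RIGHT -> echo

Answer: delta
foxtrot
golf
echo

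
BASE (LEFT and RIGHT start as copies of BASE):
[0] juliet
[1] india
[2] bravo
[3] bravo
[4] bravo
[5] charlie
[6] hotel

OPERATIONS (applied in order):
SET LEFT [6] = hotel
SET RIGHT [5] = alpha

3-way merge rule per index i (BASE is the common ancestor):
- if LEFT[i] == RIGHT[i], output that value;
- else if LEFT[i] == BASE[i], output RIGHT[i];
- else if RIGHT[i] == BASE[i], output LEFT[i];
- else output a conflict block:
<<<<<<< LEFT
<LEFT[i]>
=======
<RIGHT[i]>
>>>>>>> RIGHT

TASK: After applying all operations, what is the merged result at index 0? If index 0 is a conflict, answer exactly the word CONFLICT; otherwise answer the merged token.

Answer: juliet

Derivation:
Final LEFT:  [juliet, india, bravo, bravo, bravo, charlie, hotel]
Final RIGHT: [juliet, india, bravo, bravo, bravo, alpha, hotel]
i=0: L=juliet R=juliet -> agree -> juliet
i=1: L=india R=india -> agree -> india
i=2: L=bravo R=bravo -> agree -> bravo
i=3: L=bravo R=bravo -> agree -> bravo
i=4: L=bravo R=bravo -> agree -> bravo
i=5: L=charlie=BASE, R=alpha -> take RIGHT -> alpha
i=6: L=hotel R=hotel -> agree -> hotel
Index 0 -> juliet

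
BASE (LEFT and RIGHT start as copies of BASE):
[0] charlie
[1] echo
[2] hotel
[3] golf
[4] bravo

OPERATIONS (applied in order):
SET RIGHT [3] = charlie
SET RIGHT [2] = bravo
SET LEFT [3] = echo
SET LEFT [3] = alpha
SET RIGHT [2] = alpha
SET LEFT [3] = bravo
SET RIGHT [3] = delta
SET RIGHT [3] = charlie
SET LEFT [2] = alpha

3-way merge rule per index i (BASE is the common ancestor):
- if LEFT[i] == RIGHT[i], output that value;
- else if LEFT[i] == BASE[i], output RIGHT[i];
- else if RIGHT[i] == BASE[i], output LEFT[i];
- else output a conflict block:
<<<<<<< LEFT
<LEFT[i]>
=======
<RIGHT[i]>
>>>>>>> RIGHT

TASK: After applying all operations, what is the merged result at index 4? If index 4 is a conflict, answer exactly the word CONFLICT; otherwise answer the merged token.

Answer: bravo

Derivation:
Final LEFT:  [charlie, echo, alpha, bravo, bravo]
Final RIGHT: [charlie, echo, alpha, charlie, bravo]
i=0: L=charlie R=charlie -> agree -> charlie
i=1: L=echo R=echo -> agree -> echo
i=2: L=alpha R=alpha -> agree -> alpha
i=3: BASE=golf L=bravo R=charlie all differ -> CONFLICT
i=4: L=bravo R=bravo -> agree -> bravo
Index 4 -> bravo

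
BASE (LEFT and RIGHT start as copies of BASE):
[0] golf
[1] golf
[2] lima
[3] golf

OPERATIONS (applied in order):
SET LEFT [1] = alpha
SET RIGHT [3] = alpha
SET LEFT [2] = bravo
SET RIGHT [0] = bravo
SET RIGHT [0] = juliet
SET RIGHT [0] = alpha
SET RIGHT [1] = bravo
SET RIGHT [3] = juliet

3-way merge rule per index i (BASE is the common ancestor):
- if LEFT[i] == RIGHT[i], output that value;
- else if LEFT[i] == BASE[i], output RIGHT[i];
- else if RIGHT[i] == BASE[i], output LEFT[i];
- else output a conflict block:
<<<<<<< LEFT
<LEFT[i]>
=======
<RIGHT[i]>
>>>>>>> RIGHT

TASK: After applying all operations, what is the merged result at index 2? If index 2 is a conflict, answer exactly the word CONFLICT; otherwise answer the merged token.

Answer: bravo

Derivation:
Final LEFT:  [golf, alpha, bravo, golf]
Final RIGHT: [alpha, bravo, lima, juliet]
i=0: L=golf=BASE, R=alpha -> take RIGHT -> alpha
i=1: BASE=golf L=alpha R=bravo all differ -> CONFLICT
i=2: L=bravo, R=lima=BASE -> take LEFT -> bravo
i=3: L=golf=BASE, R=juliet -> take RIGHT -> juliet
Index 2 -> bravo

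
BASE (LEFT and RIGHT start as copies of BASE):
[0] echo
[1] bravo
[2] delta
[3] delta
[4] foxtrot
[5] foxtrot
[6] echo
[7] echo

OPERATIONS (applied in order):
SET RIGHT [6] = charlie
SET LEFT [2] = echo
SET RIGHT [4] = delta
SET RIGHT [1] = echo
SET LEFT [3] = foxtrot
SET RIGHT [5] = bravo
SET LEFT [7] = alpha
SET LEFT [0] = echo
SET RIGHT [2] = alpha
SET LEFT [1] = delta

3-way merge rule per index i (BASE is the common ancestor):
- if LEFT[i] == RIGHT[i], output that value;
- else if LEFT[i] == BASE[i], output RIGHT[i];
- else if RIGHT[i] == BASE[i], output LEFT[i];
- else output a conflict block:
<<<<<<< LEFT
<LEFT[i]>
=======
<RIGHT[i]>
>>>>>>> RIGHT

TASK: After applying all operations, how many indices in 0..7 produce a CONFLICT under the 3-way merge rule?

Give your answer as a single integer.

Final LEFT:  [echo, delta, echo, foxtrot, foxtrot, foxtrot, echo, alpha]
Final RIGHT: [echo, echo, alpha, delta, delta, bravo, charlie, echo]
i=0: L=echo R=echo -> agree -> echo
i=1: BASE=bravo L=delta R=echo all differ -> CONFLICT
i=2: BASE=delta L=echo R=alpha all differ -> CONFLICT
i=3: L=foxtrot, R=delta=BASE -> take LEFT -> foxtrot
i=4: L=foxtrot=BASE, R=delta -> take RIGHT -> delta
i=5: L=foxtrot=BASE, R=bravo -> take RIGHT -> bravo
i=6: L=echo=BASE, R=charlie -> take RIGHT -> charlie
i=7: L=alpha, R=echo=BASE -> take LEFT -> alpha
Conflict count: 2

Answer: 2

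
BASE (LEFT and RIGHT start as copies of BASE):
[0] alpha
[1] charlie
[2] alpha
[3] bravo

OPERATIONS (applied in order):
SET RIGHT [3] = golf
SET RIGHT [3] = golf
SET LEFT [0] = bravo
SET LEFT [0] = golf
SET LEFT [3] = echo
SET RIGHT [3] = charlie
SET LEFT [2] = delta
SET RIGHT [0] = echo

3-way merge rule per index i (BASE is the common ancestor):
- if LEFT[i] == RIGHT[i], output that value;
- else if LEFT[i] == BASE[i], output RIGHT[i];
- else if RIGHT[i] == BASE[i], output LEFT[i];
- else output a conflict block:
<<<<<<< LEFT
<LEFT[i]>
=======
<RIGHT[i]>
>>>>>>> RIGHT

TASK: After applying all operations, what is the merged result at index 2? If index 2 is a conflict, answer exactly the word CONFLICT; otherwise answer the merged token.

Answer: delta

Derivation:
Final LEFT:  [golf, charlie, delta, echo]
Final RIGHT: [echo, charlie, alpha, charlie]
i=0: BASE=alpha L=golf R=echo all differ -> CONFLICT
i=1: L=charlie R=charlie -> agree -> charlie
i=2: L=delta, R=alpha=BASE -> take LEFT -> delta
i=3: BASE=bravo L=echo R=charlie all differ -> CONFLICT
Index 2 -> delta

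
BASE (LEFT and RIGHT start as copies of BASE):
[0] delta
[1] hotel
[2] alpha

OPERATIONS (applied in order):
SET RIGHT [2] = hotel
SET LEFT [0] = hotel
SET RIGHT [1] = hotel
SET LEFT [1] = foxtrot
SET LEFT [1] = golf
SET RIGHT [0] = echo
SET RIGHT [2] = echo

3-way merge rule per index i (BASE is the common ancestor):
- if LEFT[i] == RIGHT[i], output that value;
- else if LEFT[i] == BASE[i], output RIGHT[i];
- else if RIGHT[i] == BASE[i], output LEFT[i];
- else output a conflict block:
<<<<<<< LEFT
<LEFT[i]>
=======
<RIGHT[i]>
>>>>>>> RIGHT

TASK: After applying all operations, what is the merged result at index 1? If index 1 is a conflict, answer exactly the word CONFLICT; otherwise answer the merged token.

Final LEFT:  [hotel, golf, alpha]
Final RIGHT: [echo, hotel, echo]
i=0: BASE=delta L=hotel R=echo all differ -> CONFLICT
i=1: L=golf, R=hotel=BASE -> take LEFT -> golf
i=2: L=alpha=BASE, R=echo -> take RIGHT -> echo
Index 1 -> golf

Answer: golf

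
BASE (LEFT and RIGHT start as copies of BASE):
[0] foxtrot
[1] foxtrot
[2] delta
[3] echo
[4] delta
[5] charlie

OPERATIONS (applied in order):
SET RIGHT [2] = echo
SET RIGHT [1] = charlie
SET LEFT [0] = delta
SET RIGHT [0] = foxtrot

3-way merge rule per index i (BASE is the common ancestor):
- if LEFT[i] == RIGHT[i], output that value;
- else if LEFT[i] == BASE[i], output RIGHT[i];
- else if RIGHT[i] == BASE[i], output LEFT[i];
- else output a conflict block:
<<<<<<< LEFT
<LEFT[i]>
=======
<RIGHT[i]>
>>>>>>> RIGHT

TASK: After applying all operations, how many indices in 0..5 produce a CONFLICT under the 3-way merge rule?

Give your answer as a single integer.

Answer: 0

Derivation:
Final LEFT:  [delta, foxtrot, delta, echo, delta, charlie]
Final RIGHT: [foxtrot, charlie, echo, echo, delta, charlie]
i=0: L=delta, R=foxtrot=BASE -> take LEFT -> delta
i=1: L=foxtrot=BASE, R=charlie -> take RIGHT -> charlie
i=2: L=delta=BASE, R=echo -> take RIGHT -> echo
i=3: L=echo R=echo -> agree -> echo
i=4: L=delta R=delta -> agree -> delta
i=5: L=charlie R=charlie -> agree -> charlie
Conflict count: 0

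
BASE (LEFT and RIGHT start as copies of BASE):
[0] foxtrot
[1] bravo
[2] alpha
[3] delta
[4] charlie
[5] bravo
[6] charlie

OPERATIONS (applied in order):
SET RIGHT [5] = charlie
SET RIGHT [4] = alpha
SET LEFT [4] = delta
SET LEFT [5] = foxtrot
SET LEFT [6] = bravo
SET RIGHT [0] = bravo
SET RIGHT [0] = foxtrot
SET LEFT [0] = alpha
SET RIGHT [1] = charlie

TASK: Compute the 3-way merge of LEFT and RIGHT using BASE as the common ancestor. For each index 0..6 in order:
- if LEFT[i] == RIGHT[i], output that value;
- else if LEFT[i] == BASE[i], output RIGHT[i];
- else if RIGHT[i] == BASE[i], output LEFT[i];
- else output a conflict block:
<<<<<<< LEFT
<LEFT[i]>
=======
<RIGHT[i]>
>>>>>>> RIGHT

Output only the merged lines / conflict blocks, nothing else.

Final LEFT:  [alpha, bravo, alpha, delta, delta, foxtrot, bravo]
Final RIGHT: [foxtrot, charlie, alpha, delta, alpha, charlie, charlie]
i=0: L=alpha, R=foxtrot=BASE -> take LEFT -> alpha
i=1: L=bravo=BASE, R=charlie -> take RIGHT -> charlie
i=2: L=alpha R=alpha -> agree -> alpha
i=3: L=delta R=delta -> agree -> delta
i=4: BASE=charlie L=delta R=alpha all differ -> CONFLICT
i=5: BASE=bravo L=foxtrot R=charlie all differ -> CONFLICT
i=6: L=bravo, R=charlie=BASE -> take LEFT -> bravo

Answer: alpha
charlie
alpha
delta
<<<<<<< LEFT
delta
=======
alpha
>>>>>>> RIGHT
<<<<<<< LEFT
foxtrot
=======
charlie
>>>>>>> RIGHT
bravo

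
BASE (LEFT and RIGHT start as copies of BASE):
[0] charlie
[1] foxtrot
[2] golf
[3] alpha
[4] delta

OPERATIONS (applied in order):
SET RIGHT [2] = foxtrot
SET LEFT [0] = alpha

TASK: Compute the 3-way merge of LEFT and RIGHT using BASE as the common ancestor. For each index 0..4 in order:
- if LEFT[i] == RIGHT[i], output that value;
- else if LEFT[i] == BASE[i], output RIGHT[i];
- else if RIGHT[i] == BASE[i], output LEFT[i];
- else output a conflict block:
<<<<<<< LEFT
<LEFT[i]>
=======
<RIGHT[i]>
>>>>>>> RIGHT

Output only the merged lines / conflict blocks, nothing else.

Answer: alpha
foxtrot
foxtrot
alpha
delta

Derivation:
Final LEFT:  [alpha, foxtrot, golf, alpha, delta]
Final RIGHT: [charlie, foxtrot, foxtrot, alpha, delta]
i=0: L=alpha, R=charlie=BASE -> take LEFT -> alpha
i=1: L=foxtrot R=foxtrot -> agree -> foxtrot
i=2: L=golf=BASE, R=foxtrot -> take RIGHT -> foxtrot
i=3: L=alpha R=alpha -> agree -> alpha
i=4: L=delta R=delta -> agree -> delta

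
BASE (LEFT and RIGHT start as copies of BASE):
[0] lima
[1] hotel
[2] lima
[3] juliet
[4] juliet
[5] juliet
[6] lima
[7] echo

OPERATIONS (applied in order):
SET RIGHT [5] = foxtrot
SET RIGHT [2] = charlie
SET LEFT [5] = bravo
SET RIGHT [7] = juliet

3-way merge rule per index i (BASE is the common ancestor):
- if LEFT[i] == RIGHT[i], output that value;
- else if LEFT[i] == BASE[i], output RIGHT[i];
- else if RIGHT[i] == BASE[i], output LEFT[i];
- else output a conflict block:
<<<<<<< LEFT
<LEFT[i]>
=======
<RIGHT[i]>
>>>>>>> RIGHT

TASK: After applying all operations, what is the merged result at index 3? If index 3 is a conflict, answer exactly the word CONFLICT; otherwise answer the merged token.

Final LEFT:  [lima, hotel, lima, juliet, juliet, bravo, lima, echo]
Final RIGHT: [lima, hotel, charlie, juliet, juliet, foxtrot, lima, juliet]
i=0: L=lima R=lima -> agree -> lima
i=1: L=hotel R=hotel -> agree -> hotel
i=2: L=lima=BASE, R=charlie -> take RIGHT -> charlie
i=3: L=juliet R=juliet -> agree -> juliet
i=4: L=juliet R=juliet -> agree -> juliet
i=5: BASE=juliet L=bravo R=foxtrot all differ -> CONFLICT
i=6: L=lima R=lima -> agree -> lima
i=7: L=echo=BASE, R=juliet -> take RIGHT -> juliet
Index 3 -> juliet

Answer: juliet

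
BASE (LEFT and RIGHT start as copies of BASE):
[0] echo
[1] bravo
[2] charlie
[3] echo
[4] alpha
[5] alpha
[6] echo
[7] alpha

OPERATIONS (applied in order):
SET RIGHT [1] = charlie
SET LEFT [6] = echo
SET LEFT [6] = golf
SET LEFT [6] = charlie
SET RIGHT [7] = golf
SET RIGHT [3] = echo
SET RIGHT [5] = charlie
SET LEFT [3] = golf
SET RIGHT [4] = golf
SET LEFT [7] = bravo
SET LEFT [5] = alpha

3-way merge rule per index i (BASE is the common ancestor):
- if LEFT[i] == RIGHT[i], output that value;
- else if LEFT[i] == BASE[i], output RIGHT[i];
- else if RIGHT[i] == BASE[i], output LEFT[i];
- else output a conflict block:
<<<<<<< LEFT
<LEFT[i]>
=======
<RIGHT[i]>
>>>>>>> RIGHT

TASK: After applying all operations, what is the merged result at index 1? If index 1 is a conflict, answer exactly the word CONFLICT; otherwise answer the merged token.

Answer: charlie

Derivation:
Final LEFT:  [echo, bravo, charlie, golf, alpha, alpha, charlie, bravo]
Final RIGHT: [echo, charlie, charlie, echo, golf, charlie, echo, golf]
i=0: L=echo R=echo -> agree -> echo
i=1: L=bravo=BASE, R=charlie -> take RIGHT -> charlie
i=2: L=charlie R=charlie -> agree -> charlie
i=3: L=golf, R=echo=BASE -> take LEFT -> golf
i=4: L=alpha=BASE, R=golf -> take RIGHT -> golf
i=5: L=alpha=BASE, R=charlie -> take RIGHT -> charlie
i=6: L=charlie, R=echo=BASE -> take LEFT -> charlie
i=7: BASE=alpha L=bravo R=golf all differ -> CONFLICT
Index 1 -> charlie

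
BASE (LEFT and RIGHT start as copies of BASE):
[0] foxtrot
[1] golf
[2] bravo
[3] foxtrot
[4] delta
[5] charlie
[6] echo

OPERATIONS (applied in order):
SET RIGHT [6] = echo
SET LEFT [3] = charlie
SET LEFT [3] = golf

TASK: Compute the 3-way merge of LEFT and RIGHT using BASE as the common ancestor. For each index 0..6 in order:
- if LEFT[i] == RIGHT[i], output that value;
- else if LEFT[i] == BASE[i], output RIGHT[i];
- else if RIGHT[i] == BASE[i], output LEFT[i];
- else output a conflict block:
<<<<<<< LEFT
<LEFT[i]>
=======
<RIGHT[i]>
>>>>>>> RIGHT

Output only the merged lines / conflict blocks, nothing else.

Final LEFT:  [foxtrot, golf, bravo, golf, delta, charlie, echo]
Final RIGHT: [foxtrot, golf, bravo, foxtrot, delta, charlie, echo]
i=0: L=foxtrot R=foxtrot -> agree -> foxtrot
i=1: L=golf R=golf -> agree -> golf
i=2: L=bravo R=bravo -> agree -> bravo
i=3: L=golf, R=foxtrot=BASE -> take LEFT -> golf
i=4: L=delta R=delta -> agree -> delta
i=5: L=charlie R=charlie -> agree -> charlie
i=6: L=echo R=echo -> agree -> echo

Answer: foxtrot
golf
bravo
golf
delta
charlie
echo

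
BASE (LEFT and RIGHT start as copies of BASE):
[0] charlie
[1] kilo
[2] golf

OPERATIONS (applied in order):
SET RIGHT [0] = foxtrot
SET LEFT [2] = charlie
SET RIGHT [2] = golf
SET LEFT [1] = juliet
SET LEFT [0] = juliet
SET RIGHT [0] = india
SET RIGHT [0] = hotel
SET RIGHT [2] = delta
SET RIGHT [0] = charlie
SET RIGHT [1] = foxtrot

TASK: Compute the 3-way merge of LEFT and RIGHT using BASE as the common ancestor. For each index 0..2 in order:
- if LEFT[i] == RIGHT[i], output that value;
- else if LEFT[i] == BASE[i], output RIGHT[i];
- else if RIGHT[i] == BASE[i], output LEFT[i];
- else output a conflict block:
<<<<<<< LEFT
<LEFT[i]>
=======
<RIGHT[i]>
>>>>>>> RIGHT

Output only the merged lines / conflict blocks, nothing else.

Answer: juliet
<<<<<<< LEFT
juliet
=======
foxtrot
>>>>>>> RIGHT
<<<<<<< LEFT
charlie
=======
delta
>>>>>>> RIGHT

Derivation:
Final LEFT:  [juliet, juliet, charlie]
Final RIGHT: [charlie, foxtrot, delta]
i=0: L=juliet, R=charlie=BASE -> take LEFT -> juliet
i=1: BASE=kilo L=juliet R=foxtrot all differ -> CONFLICT
i=2: BASE=golf L=charlie R=delta all differ -> CONFLICT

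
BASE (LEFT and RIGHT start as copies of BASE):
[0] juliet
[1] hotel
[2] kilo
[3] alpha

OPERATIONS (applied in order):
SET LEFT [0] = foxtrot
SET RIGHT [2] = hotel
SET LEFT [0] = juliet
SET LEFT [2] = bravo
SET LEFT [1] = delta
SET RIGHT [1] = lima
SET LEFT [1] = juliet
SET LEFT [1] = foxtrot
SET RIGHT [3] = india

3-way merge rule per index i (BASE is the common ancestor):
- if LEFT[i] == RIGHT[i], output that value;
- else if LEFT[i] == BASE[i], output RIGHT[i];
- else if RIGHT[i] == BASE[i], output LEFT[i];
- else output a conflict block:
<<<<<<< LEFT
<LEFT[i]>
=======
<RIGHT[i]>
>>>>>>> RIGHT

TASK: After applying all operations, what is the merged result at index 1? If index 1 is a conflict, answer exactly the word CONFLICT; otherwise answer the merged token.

Final LEFT:  [juliet, foxtrot, bravo, alpha]
Final RIGHT: [juliet, lima, hotel, india]
i=0: L=juliet R=juliet -> agree -> juliet
i=1: BASE=hotel L=foxtrot R=lima all differ -> CONFLICT
i=2: BASE=kilo L=bravo R=hotel all differ -> CONFLICT
i=3: L=alpha=BASE, R=india -> take RIGHT -> india
Index 1 -> CONFLICT

Answer: CONFLICT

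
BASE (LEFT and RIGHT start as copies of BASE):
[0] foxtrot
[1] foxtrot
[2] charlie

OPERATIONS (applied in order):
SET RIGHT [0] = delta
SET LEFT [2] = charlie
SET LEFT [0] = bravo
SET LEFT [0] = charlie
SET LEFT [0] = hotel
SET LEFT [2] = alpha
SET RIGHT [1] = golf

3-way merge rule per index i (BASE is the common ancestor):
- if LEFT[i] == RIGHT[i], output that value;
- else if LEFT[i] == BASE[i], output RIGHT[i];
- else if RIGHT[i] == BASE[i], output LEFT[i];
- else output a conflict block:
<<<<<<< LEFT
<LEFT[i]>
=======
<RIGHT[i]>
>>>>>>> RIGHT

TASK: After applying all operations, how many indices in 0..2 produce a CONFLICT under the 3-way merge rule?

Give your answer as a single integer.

Final LEFT:  [hotel, foxtrot, alpha]
Final RIGHT: [delta, golf, charlie]
i=0: BASE=foxtrot L=hotel R=delta all differ -> CONFLICT
i=1: L=foxtrot=BASE, R=golf -> take RIGHT -> golf
i=2: L=alpha, R=charlie=BASE -> take LEFT -> alpha
Conflict count: 1

Answer: 1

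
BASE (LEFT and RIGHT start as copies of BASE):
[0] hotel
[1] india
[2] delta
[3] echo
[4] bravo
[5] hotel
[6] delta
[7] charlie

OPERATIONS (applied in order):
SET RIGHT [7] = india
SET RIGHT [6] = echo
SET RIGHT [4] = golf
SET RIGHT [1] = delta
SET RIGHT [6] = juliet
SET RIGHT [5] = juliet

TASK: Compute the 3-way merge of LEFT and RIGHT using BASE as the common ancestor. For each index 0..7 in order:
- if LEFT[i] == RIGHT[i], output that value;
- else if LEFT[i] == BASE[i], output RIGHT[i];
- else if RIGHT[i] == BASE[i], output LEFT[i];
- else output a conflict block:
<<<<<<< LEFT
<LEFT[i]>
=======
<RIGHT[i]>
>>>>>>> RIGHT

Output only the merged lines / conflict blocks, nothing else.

Answer: hotel
delta
delta
echo
golf
juliet
juliet
india

Derivation:
Final LEFT:  [hotel, india, delta, echo, bravo, hotel, delta, charlie]
Final RIGHT: [hotel, delta, delta, echo, golf, juliet, juliet, india]
i=0: L=hotel R=hotel -> agree -> hotel
i=1: L=india=BASE, R=delta -> take RIGHT -> delta
i=2: L=delta R=delta -> agree -> delta
i=3: L=echo R=echo -> agree -> echo
i=4: L=bravo=BASE, R=golf -> take RIGHT -> golf
i=5: L=hotel=BASE, R=juliet -> take RIGHT -> juliet
i=6: L=delta=BASE, R=juliet -> take RIGHT -> juliet
i=7: L=charlie=BASE, R=india -> take RIGHT -> india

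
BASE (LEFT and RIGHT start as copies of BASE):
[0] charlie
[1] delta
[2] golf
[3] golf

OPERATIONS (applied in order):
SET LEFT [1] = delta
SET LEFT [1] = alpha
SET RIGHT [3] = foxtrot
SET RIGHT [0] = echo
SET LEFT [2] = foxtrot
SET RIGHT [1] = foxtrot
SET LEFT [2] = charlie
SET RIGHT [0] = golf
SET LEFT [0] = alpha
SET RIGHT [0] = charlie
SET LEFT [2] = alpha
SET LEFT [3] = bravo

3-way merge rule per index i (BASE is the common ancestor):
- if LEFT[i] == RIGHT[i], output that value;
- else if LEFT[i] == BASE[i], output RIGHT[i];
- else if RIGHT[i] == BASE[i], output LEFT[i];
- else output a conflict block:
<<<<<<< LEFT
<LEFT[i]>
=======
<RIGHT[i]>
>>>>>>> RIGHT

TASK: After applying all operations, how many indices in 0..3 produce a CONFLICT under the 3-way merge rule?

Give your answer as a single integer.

Answer: 2

Derivation:
Final LEFT:  [alpha, alpha, alpha, bravo]
Final RIGHT: [charlie, foxtrot, golf, foxtrot]
i=0: L=alpha, R=charlie=BASE -> take LEFT -> alpha
i=1: BASE=delta L=alpha R=foxtrot all differ -> CONFLICT
i=2: L=alpha, R=golf=BASE -> take LEFT -> alpha
i=3: BASE=golf L=bravo R=foxtrot all differ -> CONFLICT
Conflict count: 2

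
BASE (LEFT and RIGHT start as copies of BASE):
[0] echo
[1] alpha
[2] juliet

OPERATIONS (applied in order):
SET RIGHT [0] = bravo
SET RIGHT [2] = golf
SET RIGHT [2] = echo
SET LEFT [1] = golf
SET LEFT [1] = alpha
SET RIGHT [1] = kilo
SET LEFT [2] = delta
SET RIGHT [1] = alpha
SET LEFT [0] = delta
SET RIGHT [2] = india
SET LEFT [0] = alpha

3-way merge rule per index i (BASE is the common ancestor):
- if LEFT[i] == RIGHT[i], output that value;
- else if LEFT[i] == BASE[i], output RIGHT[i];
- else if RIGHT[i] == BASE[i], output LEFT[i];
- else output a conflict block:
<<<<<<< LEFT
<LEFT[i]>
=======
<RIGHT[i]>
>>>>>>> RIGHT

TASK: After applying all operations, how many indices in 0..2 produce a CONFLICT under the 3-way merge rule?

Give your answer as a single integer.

Final LEFT:  [alpha, alpha, delta]
Final RIGHT: [bravo, alpha, india]
i=0: BASE=echo L=alpha R=bravo all differ -> CONFLICT
i=1: L=alpha R=alpha -> agree -> alpha
i=2: BASE=juliet L=delta R=india all differ -> CONFLICT
Conflict count: 2

Answer: 2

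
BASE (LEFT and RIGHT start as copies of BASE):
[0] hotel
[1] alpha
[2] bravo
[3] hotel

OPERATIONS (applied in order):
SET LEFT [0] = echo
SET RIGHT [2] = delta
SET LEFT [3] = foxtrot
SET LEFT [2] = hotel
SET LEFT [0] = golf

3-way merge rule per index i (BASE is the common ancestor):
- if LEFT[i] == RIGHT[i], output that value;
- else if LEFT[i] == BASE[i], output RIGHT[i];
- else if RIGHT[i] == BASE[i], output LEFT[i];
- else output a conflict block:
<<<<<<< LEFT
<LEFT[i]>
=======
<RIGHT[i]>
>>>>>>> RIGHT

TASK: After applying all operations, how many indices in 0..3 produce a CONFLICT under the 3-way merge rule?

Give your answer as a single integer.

Final LEFT:  [golf, alpha, hotel, foxtrot]
Final RIGHT: [hotel, alpha, delta, hotel]
i=0: L=golf, R=hotel=BASE -> take LEFT -> golf
i=1: L=alpha R=alpha -> agree -> alpha
i=2: BASE=bravo L=hotel R=delta all differ -> CONFLICT
i=3: L=foxtrot, R=hotel=BASE -> take LEFT -> foxtrot
Conflict count: 1

Answer: 1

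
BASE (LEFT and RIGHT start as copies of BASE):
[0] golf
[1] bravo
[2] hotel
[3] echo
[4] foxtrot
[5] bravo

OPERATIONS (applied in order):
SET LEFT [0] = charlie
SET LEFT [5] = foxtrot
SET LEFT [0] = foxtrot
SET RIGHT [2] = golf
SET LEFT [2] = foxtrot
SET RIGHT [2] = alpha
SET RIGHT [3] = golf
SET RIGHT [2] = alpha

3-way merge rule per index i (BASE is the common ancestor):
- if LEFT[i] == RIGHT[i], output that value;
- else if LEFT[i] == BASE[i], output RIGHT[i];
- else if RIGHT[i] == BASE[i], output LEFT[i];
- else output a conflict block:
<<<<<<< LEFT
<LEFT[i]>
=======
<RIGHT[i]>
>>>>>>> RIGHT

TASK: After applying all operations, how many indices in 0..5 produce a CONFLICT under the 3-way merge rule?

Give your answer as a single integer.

Final LEFT:  [foxtrot, bravo, foxtrot, echo, foxtrot, foxtrot]
Final RIGHT: [golf, bravo, alpha, golf, foxtrot, bravo]
i=0: L=foxtrot, R=golf=BASE -> take LEFT -> foxtrot
i=1: L=bravo R=bravo -> agree -> bravo
i=2: BASE=hotel L=foxtrot R=alpha all differ -> CONFLICT
i=3: L=echo=BASE, R=golf -> take RIGHT -> golf
i=4: L=foxtrot R=foxtrot -> agree -> foxtrot
i=5: L=foxtrot, R=bravo=BASE -> take LEFT -> foxtrot
Conflict count: 1

Answer: 1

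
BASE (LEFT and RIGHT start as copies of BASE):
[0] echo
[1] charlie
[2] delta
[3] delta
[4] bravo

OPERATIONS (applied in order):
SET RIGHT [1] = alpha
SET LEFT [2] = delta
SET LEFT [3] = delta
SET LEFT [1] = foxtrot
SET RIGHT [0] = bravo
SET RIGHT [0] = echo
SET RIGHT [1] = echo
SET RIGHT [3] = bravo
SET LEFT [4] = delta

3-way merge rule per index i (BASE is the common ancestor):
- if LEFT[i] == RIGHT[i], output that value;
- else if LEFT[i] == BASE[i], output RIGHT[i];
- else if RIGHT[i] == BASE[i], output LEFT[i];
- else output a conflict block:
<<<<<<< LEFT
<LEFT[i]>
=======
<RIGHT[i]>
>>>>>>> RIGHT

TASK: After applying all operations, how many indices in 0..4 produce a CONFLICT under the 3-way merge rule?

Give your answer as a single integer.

Final LEFT:  [echo, foxtrot, delta, delta, delta]
Final RIGHT: [echo, echo, delta, bravo, bravo]
i=0: L=echo R=echo -> agree -> echo
i=1: BASE=charlie L=foxtrot R=echo all differ -> CONFLICT
i=2: L=delta R=delta -> agree -> delta
i=3: L=delta=BASE, R=bravo -> take RIGHT -> bravo
i=4: L=delta, R=bravo=BASE -> take LEFT -> delta
Conflict count: 1

Answer: 1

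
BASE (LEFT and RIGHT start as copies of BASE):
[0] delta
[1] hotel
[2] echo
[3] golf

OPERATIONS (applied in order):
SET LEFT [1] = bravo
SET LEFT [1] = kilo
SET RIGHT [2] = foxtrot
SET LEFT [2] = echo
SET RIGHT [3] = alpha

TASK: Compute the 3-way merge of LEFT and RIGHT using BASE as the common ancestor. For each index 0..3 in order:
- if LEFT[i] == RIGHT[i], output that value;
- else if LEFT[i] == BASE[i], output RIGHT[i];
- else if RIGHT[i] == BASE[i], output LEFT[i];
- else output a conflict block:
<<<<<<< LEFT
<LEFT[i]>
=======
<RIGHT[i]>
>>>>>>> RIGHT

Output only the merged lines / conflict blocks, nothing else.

Answer: delta
kilo
foxtrot
alpha

Derivation:
Final LEFT:  [delta, kilo, echo, golf]
Final RIGHT: [delta, hotel, foxtrot, alpha]
i=0: L=delta R=delta -> agree -> delta
i=1: L=kilo, R=hotel=BASE -> take LEFT -> kilo
i=2: L=echo=BASE, R=foxtrot -> take RIGHT -> foxtrot
i=3: L=golf=BASE, R=alpha -> take RIGHT -> alpha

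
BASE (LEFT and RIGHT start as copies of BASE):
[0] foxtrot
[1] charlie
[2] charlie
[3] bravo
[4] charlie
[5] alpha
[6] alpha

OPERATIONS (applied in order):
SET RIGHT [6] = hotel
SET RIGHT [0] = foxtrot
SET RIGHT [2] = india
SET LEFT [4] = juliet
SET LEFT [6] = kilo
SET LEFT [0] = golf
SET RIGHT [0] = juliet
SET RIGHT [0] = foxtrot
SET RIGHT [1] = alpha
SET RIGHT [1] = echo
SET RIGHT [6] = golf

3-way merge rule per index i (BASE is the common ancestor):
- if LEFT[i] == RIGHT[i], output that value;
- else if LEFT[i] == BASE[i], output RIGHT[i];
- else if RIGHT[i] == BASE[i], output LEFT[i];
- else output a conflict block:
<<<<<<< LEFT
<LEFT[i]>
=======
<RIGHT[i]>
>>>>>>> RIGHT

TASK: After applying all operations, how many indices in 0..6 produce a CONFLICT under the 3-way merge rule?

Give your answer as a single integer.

Final LEFT:  [golf, charlie, charlie, bravo, juliet, alpha, kilo]
Final RIGHT: [foxtrot, echo, india, bravo, charlie, alpha, golf]
i=0: L=golf, R=foxtrot=BASE -> take LEFT -> golf
i=1: L=charlie=BASE, R=echo -> take RIGHT -> echo
i=2: L=charlie=BASE, R=india -> take RIGHT -> india
i=3: L=bravo R=bravo -> agree -> bravo
i=4: L=juliet, R=charlie=BASE -> take LEFT -> juliet
i=5: L=alpha R=alpha -> agree -> alpha
i=6: BASE=alpha L=kilo R=golf all differ -> CONFLICT
Conflict count: 1

Answer: 1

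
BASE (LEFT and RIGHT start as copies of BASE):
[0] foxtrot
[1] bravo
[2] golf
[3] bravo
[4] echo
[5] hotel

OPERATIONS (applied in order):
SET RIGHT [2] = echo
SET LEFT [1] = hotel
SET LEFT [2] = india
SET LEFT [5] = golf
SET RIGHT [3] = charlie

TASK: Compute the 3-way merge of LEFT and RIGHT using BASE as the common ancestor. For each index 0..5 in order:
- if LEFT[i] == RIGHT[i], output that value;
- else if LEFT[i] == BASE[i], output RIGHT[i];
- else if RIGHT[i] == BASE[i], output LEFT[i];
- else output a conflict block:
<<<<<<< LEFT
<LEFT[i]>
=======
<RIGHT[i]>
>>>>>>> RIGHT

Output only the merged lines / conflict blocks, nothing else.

Final LEFT:  [foxtrot, hotel, india, bravo, echo, golf]
Final RIGHT: [foxtrot, bravo, echo, charlie, echo, hotel]
i=0: L=foxtrot R=foxtrot -> agree -> foxtrot
i=1: L=hotel, R=bravo=BASE -> take LEFT -> hotel
i=2: BASE=golf L=india R=echo all differ -> CONFLICT
i=3: L=bravo=BASE, R=charlie -> take RIGHT -> charlie
i=4: L=echo R=echo -> agree -> echo
i=5: L=golf, R=hotel=BASE -> take LEFT -> golf

Answer: foxtrot
hotel
<<<<<<< LEFT
india
=======
echo
>>>>>>> RIGHT
charlie
echo
golf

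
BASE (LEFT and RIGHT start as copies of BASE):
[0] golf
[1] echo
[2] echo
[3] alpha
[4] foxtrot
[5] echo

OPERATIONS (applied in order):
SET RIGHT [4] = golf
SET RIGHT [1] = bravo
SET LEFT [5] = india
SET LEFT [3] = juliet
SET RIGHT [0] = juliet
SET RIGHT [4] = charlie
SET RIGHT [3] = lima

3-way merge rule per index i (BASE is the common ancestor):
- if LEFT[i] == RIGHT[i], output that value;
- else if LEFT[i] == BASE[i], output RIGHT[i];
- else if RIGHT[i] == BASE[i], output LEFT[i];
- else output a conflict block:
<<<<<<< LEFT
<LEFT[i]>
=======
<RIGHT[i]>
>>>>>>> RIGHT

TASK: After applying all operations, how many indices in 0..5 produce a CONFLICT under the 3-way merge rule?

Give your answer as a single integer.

Answer: 1

Derivation:
Final LEFT:  [golf, echo, echo, juliet, foxtrot, india]
Final RIGHT: [juliet, bravo, echo, lima, charlie, echo]
i=0: L=golf=BASE, R=juliet -> take RIGHT -> juliet
i=1: L=echo=BASE, R=bravo -> take RIGHT -> bravo
i=2: L=echo R=echo -> agree -> echo
i=3: BASE=alpha L=juliet R=lima all differ -> CONFLICT
i=4: L=foxtrot=BASE, R=charlie -> take RIGHT -> charlie
i=5: L=india, R=echo=BASE -> take LEFT -> india
Conflict count: 1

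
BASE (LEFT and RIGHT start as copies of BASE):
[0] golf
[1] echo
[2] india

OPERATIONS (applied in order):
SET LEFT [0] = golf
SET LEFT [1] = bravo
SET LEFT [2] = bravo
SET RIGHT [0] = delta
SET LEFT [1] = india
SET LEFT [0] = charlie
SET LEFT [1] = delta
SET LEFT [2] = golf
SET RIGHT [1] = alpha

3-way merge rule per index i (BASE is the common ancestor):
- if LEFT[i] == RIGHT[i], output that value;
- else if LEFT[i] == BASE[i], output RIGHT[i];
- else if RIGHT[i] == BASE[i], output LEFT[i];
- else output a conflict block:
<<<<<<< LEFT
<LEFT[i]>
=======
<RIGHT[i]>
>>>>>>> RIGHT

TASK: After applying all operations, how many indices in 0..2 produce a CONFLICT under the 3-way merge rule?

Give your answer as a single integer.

Answer: 2

Derivation:
Final LEFT:  [charlie, delta, golf]
Final RIGHT: [delta, alpha, india]
i=0: BASE=golf L=charlie R=delta all differ -> CONFLICT
i=1: BASE=echo L=delta R=alpha all differ -> CONFLICT
i=2: L=golf, R=india=BASE -> take LEFT -> golf
Conflict count: 2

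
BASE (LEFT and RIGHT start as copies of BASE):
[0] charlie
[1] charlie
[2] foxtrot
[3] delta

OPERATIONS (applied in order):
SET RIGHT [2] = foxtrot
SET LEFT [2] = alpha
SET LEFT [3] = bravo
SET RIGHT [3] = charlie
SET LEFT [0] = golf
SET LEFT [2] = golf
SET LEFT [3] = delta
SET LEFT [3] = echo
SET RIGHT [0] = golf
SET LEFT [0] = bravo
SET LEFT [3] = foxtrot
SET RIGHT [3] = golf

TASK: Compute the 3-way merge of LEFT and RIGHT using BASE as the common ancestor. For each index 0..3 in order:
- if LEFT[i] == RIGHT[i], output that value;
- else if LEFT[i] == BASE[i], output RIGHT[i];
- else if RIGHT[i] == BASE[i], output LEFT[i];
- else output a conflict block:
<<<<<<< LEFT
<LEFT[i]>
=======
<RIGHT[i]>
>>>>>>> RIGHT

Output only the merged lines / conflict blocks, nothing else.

Final LEFT:  [bravo, charlie, golf, foxtrot]
Final RIGHT: [golf, charlie, foxtrot, golf]
i=0: BASE=charlie L=bravo R=golf all differ -> CONFLICT
i=1: L=charlie R=charlie -> agree -> charlie
i=2: L=golf, R=foxtrot=BASE -> take LEFT -> golf
i=3: BASE=delta L=foxtrot R=golf all differ -> CONFLICT

Answer: <<<<<<< LEFT
bravo
=======
golf
>>>>>>> RIGHT
charlie
golf
<<<<<<< LEFT
foxtrot
=======
golf
>>>>>>> RIGHT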